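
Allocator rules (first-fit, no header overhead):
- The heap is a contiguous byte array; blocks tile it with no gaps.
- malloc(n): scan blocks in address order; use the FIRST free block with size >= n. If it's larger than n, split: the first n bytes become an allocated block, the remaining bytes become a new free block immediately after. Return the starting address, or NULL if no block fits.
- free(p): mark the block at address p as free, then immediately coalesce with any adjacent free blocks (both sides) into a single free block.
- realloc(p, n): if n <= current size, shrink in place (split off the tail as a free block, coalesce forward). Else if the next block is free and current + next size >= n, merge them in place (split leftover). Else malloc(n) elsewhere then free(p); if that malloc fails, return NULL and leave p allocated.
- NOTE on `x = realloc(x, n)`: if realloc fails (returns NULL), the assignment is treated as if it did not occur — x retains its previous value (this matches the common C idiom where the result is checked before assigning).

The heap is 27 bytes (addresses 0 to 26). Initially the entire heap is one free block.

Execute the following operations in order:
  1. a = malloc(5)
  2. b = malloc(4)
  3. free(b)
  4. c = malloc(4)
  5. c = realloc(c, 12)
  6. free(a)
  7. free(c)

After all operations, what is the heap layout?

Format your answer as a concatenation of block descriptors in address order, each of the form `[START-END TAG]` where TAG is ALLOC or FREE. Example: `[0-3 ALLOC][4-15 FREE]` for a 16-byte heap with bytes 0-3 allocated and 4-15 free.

Op 1: a = malloc(5) -> a = 0; heap: [0-4 ALLOC][5-26 FREE]
Op 2: b = malloc(4) -> b = 5; heap: [0-4 ALLOC][5-8 ALLOC][9-26 FREE]
Op 3: free(b) -> (freed b); heap: [0-4 ALLOC][5-26 FREE]
Op 4: c = malloc(4) -> c = 5; heap: [0-4 ALLOC][5-8 ALLOC][9-26 FREE]
Op 5: c = realloc(c, 12) -> c = 5; heap: [0-4 ALLOC][5-16 ALLOC][17-26 FREE]
Op 6: free(a) -> (freed a); heap: [0-4 FREE][5-16 ALLOC][17-26 FREE]
Op 7: free(c) -> (freed c); heap: [0-26 FREE]

Answer: [0-26 FREE]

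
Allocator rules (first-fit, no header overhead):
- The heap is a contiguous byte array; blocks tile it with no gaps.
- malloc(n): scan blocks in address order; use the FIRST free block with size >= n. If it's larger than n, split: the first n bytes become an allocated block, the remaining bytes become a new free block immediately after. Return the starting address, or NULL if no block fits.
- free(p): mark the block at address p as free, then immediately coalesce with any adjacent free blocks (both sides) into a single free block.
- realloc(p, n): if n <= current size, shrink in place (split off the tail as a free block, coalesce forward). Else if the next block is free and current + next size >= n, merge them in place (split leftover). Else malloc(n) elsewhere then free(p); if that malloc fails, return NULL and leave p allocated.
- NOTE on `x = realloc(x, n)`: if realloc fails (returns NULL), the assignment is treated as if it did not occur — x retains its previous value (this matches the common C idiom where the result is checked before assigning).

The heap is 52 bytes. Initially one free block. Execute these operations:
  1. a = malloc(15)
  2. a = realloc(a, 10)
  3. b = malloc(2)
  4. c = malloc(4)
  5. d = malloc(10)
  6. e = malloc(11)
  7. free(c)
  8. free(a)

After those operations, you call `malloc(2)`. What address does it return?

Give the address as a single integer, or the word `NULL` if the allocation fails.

Op 1: a = malloc(15) -> a = 0; heap: [0-14 ALLOC][15-51 FREE]
Op 2: a = realloc(a, 10) -> a = 0; heap: [0-9 ALLOC][10-51 FREE]
Op 3: b = malloc(2) -> b = 10; heap: [0-9 ALLOC][10-11 ALLOC][12-51 FREE]
Op 4: c = malloc(4) -> c = 12; heap: [0-9 ALLOC][10-11 ALLOC][12-15 ALLOC][16-51 FREE]
Op 5: d = malloc(10) -> d = 16; heap: [0-9 ALLOC][10-11 ALLOC][12-15 ALLOC][16-25 ALLOC][26-51 FREE]
Op 6: e = malloc(11) -> e = 26; heap: [0-9 ALLOC][10-11 ALLOC][12-15 ALLOC][16-25 ALLOC][26-36 ALLOC][37-51 FREE]
Op 7: free(c) -> (freed c); heap: [0-9 ALLOC][10-11 ALLOC][12-15 FREE][16-25 ALLOC][26-36 ALLOC][37-51 FREE]
Op 8: free(a) -> (freed a); heap: [0-9 FREE][10-11 ALLOC][12-15 FREE][16-25 ALLOC][26-36 ALLOC][37-51 FREE]
malloc(2): first-fit scan over [0-9 FREE][10-11 ALLOC][12-15 FREE][16-25 ALLOC][26-36 ALLOC][37-51 FREE] -> 0

Answer: 0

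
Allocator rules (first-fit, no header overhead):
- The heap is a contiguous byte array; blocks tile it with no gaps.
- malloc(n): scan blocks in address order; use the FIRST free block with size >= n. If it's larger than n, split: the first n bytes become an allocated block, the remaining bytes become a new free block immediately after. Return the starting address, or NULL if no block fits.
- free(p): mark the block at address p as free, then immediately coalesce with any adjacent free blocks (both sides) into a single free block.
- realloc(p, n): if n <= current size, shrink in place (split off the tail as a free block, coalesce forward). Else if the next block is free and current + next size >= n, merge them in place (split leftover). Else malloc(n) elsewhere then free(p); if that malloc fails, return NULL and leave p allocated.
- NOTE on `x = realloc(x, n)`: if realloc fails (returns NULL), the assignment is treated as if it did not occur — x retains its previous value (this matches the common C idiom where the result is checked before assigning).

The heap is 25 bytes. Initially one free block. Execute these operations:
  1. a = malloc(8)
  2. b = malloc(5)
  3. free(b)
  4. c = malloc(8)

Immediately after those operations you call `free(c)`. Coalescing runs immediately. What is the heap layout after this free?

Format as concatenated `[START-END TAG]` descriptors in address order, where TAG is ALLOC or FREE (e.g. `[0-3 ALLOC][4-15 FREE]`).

Op 1: a = malloc(8) -> a = 0; heap: [0-7 ALLOC][8-24 FREE]
Op 2: b = malloc(5) -> b = 8; heap: [0-7 ALLOC][8-12 ALLOC][13-24 FREE]
Op 3: free(b) -> (freed b); heap: [0-7 ALLOC][8-24 FREE]
Op 4: c = malloc(8) -> c = 8; heap: [0-7 ALLOC][8-15 ALLOC][16-24 FREE]
free(c): c = 8 -> block [8-15 ALLOC]; mark free, coalesce with adjacent free neighbors -> [0-7 ALLOC][8-24 FREE]

Answer: [0-7 ALLOC][8-24 FREE]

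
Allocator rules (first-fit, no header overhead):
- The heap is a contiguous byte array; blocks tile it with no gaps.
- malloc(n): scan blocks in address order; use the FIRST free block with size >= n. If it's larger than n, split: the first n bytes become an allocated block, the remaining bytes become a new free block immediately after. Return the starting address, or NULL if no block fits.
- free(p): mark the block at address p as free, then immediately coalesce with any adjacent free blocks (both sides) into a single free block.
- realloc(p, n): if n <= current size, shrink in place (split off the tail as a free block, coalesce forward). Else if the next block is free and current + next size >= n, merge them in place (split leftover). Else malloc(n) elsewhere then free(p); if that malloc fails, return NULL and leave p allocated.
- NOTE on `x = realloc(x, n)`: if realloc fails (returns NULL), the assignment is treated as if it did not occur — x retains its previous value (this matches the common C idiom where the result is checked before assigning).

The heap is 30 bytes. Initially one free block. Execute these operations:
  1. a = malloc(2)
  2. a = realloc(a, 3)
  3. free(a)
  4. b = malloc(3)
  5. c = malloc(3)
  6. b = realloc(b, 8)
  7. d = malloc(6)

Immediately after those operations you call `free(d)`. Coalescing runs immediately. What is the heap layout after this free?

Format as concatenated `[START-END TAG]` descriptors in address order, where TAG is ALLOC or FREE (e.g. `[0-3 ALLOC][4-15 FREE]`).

Answer: [0-2 FREE][3-5 ALLOC][6-13 ALLOC][14-29 FREE]

Derivation:
Op 1: a = malloc(2) -> a = 0; heap: [0-1 ALLOC][2-29 FREE]
Op 2: a = realloc(a, 3) -> a = 0; heap: [0-2 ALLOC][3-29 FREE]
Op 3: free(a) -> (freed a); heap: [0-29 FREE]
Op 4: b = malloc(3) -> b = 0; heap: [0-2 ALLOC][3-29 FREE]
Op 5: c = malloc(3) -> c = 3; heap: [0-2 ALLOC][3-5 ALLOC][6-29 FREE]
Op 6: b = realloc(b, 8) -> b = 6; heap: [0-2 FREE][3-5 ALLOC][6-13 ALLOC][14-29 FREE]
Op 7: d = malloc(6) -> d = 14; heap: [0-2 FREE][3-5 ALLOC][6-13 ALLOC][14-19 ALLOC][20-29 FREE]
free(d): d = 14 -> block [14-19 ALLOC]; mark free, coalesce with adjacent free neighbors -> [0-2 FREE][3-5 ALLOC][6-13 ALLOC][14-29 FREE]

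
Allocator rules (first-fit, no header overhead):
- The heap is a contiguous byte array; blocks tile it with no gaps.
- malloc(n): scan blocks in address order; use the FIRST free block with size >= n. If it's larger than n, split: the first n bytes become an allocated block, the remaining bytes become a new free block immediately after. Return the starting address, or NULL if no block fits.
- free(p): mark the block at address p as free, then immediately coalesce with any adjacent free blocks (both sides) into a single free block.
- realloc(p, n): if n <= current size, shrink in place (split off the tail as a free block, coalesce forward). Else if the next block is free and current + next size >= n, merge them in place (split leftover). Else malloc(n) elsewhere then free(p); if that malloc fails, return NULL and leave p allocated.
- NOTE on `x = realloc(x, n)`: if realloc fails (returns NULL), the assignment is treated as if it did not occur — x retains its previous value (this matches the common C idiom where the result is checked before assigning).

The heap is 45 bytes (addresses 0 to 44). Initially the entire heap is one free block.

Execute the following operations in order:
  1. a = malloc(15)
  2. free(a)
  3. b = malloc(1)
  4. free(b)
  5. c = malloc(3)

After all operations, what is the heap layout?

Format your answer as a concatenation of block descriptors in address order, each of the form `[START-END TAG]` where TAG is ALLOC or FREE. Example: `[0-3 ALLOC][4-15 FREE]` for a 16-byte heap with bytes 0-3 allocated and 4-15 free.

Op 1: a = malloc(15) -> a = 0; heap: [0-14 ALLOC][15-44 FREE]
Op 2: free(a) -> (freed a); heap: [0-44 FREE]
Op 3: b = malloc(1) -> b = 0; heap: [0-0 ALLOC][1-44 FREE]
Op 4: free(b) -> (freed b); heap: [0-44 FREE]
Op 5: c = malloc(3) -> c = 0; heap: [0-2 ALLOC][3-44 FREE]

Answer: [0-2 ALLOC][3-44 FREE]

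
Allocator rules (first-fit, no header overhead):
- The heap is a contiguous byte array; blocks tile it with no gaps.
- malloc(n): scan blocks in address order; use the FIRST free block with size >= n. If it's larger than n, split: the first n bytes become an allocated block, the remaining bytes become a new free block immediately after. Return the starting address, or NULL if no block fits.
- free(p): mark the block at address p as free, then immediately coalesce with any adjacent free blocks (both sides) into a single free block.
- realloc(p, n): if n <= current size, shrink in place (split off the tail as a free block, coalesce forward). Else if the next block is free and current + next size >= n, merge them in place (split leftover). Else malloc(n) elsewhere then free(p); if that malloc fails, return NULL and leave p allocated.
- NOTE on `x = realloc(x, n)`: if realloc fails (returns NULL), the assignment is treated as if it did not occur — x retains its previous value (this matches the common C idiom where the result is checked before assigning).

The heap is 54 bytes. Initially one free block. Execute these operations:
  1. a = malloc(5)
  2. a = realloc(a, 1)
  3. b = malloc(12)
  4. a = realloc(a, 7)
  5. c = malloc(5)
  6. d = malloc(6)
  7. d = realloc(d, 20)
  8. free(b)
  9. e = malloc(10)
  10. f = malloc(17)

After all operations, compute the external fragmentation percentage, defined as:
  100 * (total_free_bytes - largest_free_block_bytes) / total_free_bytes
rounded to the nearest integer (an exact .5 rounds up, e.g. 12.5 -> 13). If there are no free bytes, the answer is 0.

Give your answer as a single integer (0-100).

Op 1: a = malloc(5) -> a = 0; heap: [0-4 ALLOC][5-53 FREE]
Op 2: a = realloc(a, 1) -> a = 0; heap: [0-0 ALLOC][1-53 FREE]
Op 3: b = malloc(12) -> b = 1; heap: [0-0 ALLOC][1-12 ALLOC][13-53 FREE]
Op 4: a = realloc(a, 7) -> a = 13; heap: [0-0 FREE][1-12 ALLOC][13-19 ALLOC][20-53 FREE]
Op 5: c = malloc(5) -> c = 20; heap: [0-0 FREE][1-12 ALLOC][13-19 ALLOC][20-24 ALLOC][25-53 FREE]
Op 6: d = malloc(6) -> d = 25; heap: [0-0 FREE][1-12 ALLOC][13-19 ALLOC][20-24 ALLOC][25-30 ALLOC][31-53 FREE]
Op 7: d = realloc(d, 20) -> d = 25; heap: [0-0 FREE][1-12 ALLOC][13-19 ALLOC][20-24 ALLOC][25-44 ALLOC][45-53 FREE]
Op 8: free(b) -> (freed b); heap: [0-12 FREE][13-19 ALLOC][20-24 ALLOC][25-44 ALLOC][45-53 FREE]
Op 9: e = malloc(10) -> e = 0; heap: [0-9 ALLOC][10-12 FREE][13-19 ALLOC][20-24 ALLOC][25-44 ALLOC][45-53 FREE]
Op 10: f = malloc(17) -> f = NULL; heap: [0-9 ALLOC][10-12 FREE][13-19 ALLOC][20-24 ALLOC][25-44 ALLOC][45-53 FREE]
Free blocks: [3 9] total_free=12 largest=9 -> 100*(12-9)/12 = 300/12 = 25

Answer: 25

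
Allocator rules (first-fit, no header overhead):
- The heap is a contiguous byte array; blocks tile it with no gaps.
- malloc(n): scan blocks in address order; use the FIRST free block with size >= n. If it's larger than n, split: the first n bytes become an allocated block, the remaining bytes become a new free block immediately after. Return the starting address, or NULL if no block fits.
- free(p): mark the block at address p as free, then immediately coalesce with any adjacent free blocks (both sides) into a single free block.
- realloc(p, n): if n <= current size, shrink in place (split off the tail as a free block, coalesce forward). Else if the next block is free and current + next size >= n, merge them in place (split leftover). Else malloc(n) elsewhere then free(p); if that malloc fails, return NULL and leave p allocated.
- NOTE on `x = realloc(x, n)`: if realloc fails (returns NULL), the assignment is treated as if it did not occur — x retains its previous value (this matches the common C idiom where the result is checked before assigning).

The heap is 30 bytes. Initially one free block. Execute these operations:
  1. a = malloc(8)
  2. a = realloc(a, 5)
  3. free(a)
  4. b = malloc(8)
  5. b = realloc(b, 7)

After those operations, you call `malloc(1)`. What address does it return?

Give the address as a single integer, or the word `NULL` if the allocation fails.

Answer: 7

Derivation:
Op 1: a = malloc(8) -> a = 0; heap: [0-7 ALLOC][8-29 FREE]
Op 2: a = realloc(a, 5) -> a = 0; heap: [0-4 ALLOC][5-29 FREE]
Op 3: free(a) -> (freed a); heap: [0-29 FREE]
Op 4: b = malloc(8) -> b = 0; heap: [0-7 ALLOC][8-29 FREE]
Op 5: b = realloc(b, 7) -> b = 0; heap: [0-6 ALLOC][7-29 FREE]
malloc(1): first-fit scan over [0-6 ALLOC][7-29 FREE] -> 7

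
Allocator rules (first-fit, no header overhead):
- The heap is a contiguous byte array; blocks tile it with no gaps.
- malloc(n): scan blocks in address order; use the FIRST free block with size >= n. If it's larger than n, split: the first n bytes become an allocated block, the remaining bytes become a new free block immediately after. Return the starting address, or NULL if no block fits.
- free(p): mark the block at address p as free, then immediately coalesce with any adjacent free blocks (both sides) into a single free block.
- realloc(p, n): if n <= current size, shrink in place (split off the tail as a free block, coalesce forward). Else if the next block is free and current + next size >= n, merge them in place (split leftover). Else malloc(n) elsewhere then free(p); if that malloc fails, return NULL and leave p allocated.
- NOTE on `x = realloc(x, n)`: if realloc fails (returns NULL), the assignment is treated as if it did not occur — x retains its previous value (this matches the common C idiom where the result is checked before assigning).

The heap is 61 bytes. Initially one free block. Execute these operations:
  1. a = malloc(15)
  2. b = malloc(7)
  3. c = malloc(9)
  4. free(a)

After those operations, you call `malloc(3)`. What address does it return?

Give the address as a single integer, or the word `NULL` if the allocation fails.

Op 1: a = malloc(15) -> a = 0; heap: [0-14 ALLOC][15-60 FREE]
Op 2: b = malloc(7) -> b = 15; heap: [0-14 ALLOC][15-21 ALLOC][22-60 FREE]
Op 3: c = malloc(9) -> c = 22; heap: [0-14 ALLOC][15-21 ALLOC][22-30 ALLOC][31-60 FREE]
Op 4: free(a) -> (freed a); heap: [0-14 FREE][15-21 ALLOC][22-30 ALLOC][31-60 FREE]
malloc(3): first-fit scan over [0-14 FREE][15-21 ALLOC][22-30 ALLOC][31-60 FREE] -> 0

Answer: 0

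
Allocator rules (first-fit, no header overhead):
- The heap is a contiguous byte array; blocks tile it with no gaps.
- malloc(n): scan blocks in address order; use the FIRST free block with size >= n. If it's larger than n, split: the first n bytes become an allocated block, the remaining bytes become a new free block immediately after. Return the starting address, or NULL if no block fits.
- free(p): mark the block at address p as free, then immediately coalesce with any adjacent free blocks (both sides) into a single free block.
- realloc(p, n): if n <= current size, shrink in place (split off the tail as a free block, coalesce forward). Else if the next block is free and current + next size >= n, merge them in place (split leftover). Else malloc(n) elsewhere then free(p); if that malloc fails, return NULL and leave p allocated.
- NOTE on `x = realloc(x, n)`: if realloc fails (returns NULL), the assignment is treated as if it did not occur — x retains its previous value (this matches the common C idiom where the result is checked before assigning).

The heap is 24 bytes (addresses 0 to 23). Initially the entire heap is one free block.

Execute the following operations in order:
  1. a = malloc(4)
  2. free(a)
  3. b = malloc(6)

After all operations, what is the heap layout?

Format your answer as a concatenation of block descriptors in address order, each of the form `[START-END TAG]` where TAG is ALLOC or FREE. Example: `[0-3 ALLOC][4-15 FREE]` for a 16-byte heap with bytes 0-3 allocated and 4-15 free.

Answer: [0-5 ALLOC][6-23 FREE]

Derivation:
Op 1: a = malloc(4) -> a = 0; heap: [0-3 ALLOC][4-23 FREE]
Op 2: free(a) -> (freed a); heap: [0-23 FREE]
Op 3: b = malloc(6) -> b = 0; heap: [0-5 ALLOC][6-23 FREE]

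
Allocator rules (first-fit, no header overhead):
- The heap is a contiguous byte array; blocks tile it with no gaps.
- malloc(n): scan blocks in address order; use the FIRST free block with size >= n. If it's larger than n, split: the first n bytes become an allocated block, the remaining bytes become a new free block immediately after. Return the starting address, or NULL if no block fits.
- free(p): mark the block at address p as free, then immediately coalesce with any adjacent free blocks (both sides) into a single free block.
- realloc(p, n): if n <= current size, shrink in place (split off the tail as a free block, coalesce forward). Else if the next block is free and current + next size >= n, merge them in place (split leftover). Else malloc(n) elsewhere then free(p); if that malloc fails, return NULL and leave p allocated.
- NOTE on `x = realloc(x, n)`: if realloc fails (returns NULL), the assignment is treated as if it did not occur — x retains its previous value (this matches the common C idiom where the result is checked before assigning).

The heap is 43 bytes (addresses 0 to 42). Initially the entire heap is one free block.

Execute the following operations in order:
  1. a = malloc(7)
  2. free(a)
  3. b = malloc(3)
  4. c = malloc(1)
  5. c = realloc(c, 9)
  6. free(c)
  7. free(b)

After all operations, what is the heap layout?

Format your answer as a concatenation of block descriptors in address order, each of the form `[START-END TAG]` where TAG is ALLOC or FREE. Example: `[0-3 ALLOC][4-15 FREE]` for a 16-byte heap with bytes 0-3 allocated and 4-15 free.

Op 1: a = malloc(7) -> a = 0; heap: [0-6 ALLOC][7-42 FREE]
Op 2: free(a) -> (freed a); heap: [0-42 FREE]
Op 3: b = malloc(3) -> b = 0; heap: [0-2 ALLOC][3-42 FREE]
Op 4: c = malloc(1) -> c = 3; heap: [0-2 ALLOC][3-3 ALLOC][4-42 FREE]
Op 5: c = realloc(c, 9) -> c = 3; heap: [0-2 ALLOC][3-11 ALLOC][12-42 FREE]
Op 6: free(c) -> (freed c); heap: [0-2 ALLOC][3-42 FREE]
Op 7: free(b) -> (freed b); heap: [0-42 FREE]

Answer: [0-42 FREE]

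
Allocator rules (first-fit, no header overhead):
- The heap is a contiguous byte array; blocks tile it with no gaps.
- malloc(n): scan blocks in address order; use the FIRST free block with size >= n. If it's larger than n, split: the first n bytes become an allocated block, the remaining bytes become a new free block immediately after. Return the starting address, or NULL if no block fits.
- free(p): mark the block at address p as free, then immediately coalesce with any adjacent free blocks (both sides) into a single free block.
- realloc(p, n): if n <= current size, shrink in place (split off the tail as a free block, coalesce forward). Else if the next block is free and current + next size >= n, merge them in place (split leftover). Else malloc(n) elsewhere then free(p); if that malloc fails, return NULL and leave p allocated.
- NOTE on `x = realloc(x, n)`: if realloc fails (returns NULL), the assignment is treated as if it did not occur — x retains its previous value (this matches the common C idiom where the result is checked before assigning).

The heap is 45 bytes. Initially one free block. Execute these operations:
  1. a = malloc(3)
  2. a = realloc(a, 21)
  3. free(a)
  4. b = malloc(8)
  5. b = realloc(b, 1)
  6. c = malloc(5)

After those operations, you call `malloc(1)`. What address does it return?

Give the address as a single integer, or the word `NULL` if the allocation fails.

Op 1: a = malloc(3) -> a = 0; heap: [0-2 ALLOC][3-44 FREE]
Op 2: a = realloc(a, 21) -> a = 0; heap: [0-20 ALLOC][21-44 FREE]
Op 3: free(a) -> (freed a); heap: [0-44 FREE]
Op 4: b = malloc(8) -> b = 0; heap: [0-7 ALLOC][8-44 FREE]
Op 5: b = realloc(b, 1) -> b = 0; heap: [0-0 ALLOC][1-44 FREE]
Op 6: c = malloc(5) -> c = 1; heap: [0-0 ALLOC][1-5 ALLOC][6-44 FREE]
malloc(1): first-fit scan over [0-0 ALLOC][1-5 ALLOC][6-44 FREE] -> 6

Answer: 6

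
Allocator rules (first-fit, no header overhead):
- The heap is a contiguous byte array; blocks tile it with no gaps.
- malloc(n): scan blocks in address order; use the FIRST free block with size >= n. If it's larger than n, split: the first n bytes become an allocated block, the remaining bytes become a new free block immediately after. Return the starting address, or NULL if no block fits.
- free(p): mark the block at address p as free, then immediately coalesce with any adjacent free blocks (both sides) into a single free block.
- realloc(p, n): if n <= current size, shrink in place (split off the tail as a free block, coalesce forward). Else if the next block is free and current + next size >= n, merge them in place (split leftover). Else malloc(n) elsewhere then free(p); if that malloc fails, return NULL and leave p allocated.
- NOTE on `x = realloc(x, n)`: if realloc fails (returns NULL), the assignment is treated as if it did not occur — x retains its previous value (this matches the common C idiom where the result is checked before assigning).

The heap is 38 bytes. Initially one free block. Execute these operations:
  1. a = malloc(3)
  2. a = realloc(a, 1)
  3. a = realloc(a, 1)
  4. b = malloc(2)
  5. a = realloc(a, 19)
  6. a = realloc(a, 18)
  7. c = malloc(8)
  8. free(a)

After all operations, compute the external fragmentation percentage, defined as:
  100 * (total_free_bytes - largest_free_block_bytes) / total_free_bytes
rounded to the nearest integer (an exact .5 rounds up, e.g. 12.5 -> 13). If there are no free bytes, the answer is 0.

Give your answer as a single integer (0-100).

Op 1: a = malloc(3) -> a = 0; heap: [0-2 ALLOC][3-37 FREE]
Op 2: a = realloc(a, 1) -> a = 0; heap: [0-0 ALLOC][1-37 FREE]
Op 3: a = realloc(a, 1) -> a = 0; heap: [0-0 ALLOC][1-37 FREE]
Op 4: b = malloc(2) -> b = 1; heap: [0-0 ALLOC][1-2 ALLOC][3-37 FREE]
Op 5: a = realloc(a, 19) -> a = 3; heap: [0-0 FREE][1-2 ALLOC][3-21 ALLOC][22-37 FREE]
Op 6: a = realloc(a, 18) -> a = 3; heap: [0-0 FREE][1-2 ALLOC][3-20 ALLOC][21-37 FREE]
Op 7: c = malloc(8) -> c = 21; heap: [0-0 FREE][1-2 ALLOC][3-20 ALLOC][21-28 ALLOC][29-37 FREE]
Op 8: free(a) -> (freed a); heap: [0-0 FREE][1-2 ALLOC][3-20 FREE][21-28 ALLOC][29-37 FREE]
Free blocks: [1 18 9] total_free=28 largest=18 -> 100*(28-18)/28 = 1000/28 ≈ 35.714 -> rounds to 36

Answer: 36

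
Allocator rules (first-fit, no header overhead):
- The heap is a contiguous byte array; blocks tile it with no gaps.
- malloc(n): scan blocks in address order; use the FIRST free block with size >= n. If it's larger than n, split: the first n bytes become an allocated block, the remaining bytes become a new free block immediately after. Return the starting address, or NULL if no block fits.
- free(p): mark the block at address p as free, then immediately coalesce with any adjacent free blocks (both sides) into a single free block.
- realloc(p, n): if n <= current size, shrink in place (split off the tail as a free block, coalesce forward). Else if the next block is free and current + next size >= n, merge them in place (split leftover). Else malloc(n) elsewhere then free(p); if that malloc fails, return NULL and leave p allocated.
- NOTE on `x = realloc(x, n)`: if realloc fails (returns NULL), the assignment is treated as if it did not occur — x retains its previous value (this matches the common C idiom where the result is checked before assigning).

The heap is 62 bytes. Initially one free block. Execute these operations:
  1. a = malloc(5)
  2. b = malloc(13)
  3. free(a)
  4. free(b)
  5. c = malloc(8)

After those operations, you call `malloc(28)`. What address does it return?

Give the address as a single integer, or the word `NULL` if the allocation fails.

Answer: 8

Derivation:
Op 1: a = malloc(5) -> a = 0; heap: [0-4 ALLOC][5-61 FREE]
Op 2: b = malloc(13) -> b = 5; heap: [0-4 ALLOC][5-17 ALLOC][18-61 FREE]
Op 3: free(a) -> (freed a); heap: [0-4 FREE][5-17 ALLOC][18-61 FREE]
Op 4: free(b) -> (freed b); heap: [0-61 FREE]
Op 5: c = malloc(8) -> c = 0; heap: [0-7 ALLOC][8-61 FREE]
malloc(28): first-fit scan over [0-7 ALLOC][8-61 FREE] -> 8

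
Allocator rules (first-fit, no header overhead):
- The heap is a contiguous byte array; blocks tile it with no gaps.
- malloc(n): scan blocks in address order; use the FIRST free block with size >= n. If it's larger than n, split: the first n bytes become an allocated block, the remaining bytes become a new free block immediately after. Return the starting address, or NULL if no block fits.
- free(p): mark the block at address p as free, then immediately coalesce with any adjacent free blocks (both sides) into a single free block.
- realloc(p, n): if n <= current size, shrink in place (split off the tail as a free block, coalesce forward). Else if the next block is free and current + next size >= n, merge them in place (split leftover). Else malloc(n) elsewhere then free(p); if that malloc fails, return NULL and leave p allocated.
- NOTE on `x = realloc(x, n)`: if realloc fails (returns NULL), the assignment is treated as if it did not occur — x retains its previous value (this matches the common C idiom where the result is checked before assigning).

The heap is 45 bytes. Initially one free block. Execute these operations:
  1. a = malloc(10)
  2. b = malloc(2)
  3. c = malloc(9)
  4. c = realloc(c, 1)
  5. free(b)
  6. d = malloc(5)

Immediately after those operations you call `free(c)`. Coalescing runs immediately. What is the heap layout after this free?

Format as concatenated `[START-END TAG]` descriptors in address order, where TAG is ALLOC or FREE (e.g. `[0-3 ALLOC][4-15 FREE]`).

Op 1: a = malloc(10) -> a = 0; heap: [0-9 ALLOC][10-44 FREE]
Op 2: b = malloc(2) -> b = 10; heap: [0-9 ALLOC][10-11 ALLOC][12-44 FREE]
Op 3: c = malloc(9) -> c = 12; heap: [0-9 ALLOC][10-11 ALLOC][12-20 ALLOC][21-44 FREE]
Op 4: c = realloc(c, 1) -> c = 12; heap: [0-9 ALLOC][10-11 ALLOC][12-12 ALLOC][13-44 FREE]
Op 5: free(b) -> (freed b); heap: [0-9 ALLOC][10-11 FREE][12-12 ALLOC][13-44 FREE]
Op 6: d = malloc(5) -> d = 13; heap: [0-9 ALLOC][10-11 FREE][12-12 ALLOC][13-17 ALLOC][18-44 FREE]
free(c): c = 12 -> block [12-12 ALLOC]; mark free, coalesce with adjacent free neighbors -> [0-9 ALLOC][10-12 FREE][13-17 ALLOC][18-44 FREE]

Answer: [0-9 ALLOC][10-12 FREE][13-17 ALLOC][18-44 FREE]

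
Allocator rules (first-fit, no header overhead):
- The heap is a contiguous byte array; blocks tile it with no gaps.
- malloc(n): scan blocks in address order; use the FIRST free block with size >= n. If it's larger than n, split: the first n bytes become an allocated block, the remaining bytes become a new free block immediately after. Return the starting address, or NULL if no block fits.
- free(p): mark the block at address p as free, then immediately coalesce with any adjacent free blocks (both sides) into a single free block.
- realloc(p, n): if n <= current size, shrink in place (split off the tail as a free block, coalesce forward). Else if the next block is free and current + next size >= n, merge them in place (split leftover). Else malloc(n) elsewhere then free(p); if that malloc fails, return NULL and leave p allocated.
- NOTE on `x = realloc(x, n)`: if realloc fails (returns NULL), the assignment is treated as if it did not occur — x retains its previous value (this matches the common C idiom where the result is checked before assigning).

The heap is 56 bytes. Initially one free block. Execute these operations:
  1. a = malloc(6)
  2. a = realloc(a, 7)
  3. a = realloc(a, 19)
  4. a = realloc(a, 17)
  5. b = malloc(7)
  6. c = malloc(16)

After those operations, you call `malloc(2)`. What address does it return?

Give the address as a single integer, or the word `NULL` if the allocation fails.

Op 1: a = malloc(6) -> a = 0; heap: [0-5 ALLOC][6-55 FREE]
Op 2: a = realloc(a, 7) -> a = 0; heap: [0-6 ALLOC][7-55 FREE]
Op 3: a = realloc(a, 19) -> a = 0; heap: [0-18 ALLOC][19-55 FREE]
Op 4: a = realloc(a, 17) -> a = 0; heap: [0-16 ALLOC][17-55 FREE]
Op 5: b = malloc(7) -> b = 17; heap: [0-16 ALLOC][17-23 ALLOC][24-55 FREE]
Op 6: c = malloc(16) -> c = 24; heap: [0-16 ALLOC][17-23 ALLOC][24-39 ALLOC][40-55 FREE]
malloc(2): first-fit scan over [0-16 ALLOC][17-23 ALLOC][24-39 ALLOC][40-55 FREE] -> 40

Answer: 40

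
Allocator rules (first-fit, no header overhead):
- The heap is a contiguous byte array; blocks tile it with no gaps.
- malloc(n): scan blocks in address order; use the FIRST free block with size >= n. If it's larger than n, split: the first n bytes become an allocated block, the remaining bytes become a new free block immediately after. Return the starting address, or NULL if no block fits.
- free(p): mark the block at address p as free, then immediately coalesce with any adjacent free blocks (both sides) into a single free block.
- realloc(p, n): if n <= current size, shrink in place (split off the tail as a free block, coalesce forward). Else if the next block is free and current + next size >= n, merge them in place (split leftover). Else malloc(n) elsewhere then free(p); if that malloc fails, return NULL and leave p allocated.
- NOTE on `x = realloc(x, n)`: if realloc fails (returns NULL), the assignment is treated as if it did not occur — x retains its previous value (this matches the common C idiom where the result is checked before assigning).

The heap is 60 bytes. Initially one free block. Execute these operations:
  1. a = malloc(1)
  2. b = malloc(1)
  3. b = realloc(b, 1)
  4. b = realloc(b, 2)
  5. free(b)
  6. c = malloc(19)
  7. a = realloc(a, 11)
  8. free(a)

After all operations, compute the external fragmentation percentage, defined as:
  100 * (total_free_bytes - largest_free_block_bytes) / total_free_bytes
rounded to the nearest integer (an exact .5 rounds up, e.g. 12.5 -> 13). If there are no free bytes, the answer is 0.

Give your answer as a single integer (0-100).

Answer: 2

Derivation:
Op 1: a = malloc(1) -> a = 0; heap: [0-0 ALLOC][1-59 FREE]
Op 2: b = malloc(1) -> b = 1; heap: [0-0 ALLOC][1-1 ALLOC][2-59 FREE]
Op 3: b = realloc(b, 1) -> b = 1; heap: [0-0 ALLOC][1-1 ALLOC][2-59 FREE]
Op 4: b = realloc(b, 2) -> b = 1; heap: [0-0 ALLOC][1-2 ALLOC][3-59 FREE]
Op 5: free(b) -> (freed b); heap: [0-0 ALLOC][1-59 FREE]
Op 6: c = malloc(19) -> c = 1; heap: [0-0 ALLOC][1-19 ALLOC][20-59 FREE]
Op 7: a = realloc(a, 11) -> a = 20; heap: [0-0 FREE][1-19 ALLOC][20-30 ALLOC][31-59 FREE]
Op 8: free(a) -> (freed a); heap: [0-0 FREE][1-19 ALLOC][20-59 FREE]
Free blocks: [1 40] total_free=41 largest=40 -> 100*(41-40)/41 = 100/41 ≈ 2.439 -> rounds to 2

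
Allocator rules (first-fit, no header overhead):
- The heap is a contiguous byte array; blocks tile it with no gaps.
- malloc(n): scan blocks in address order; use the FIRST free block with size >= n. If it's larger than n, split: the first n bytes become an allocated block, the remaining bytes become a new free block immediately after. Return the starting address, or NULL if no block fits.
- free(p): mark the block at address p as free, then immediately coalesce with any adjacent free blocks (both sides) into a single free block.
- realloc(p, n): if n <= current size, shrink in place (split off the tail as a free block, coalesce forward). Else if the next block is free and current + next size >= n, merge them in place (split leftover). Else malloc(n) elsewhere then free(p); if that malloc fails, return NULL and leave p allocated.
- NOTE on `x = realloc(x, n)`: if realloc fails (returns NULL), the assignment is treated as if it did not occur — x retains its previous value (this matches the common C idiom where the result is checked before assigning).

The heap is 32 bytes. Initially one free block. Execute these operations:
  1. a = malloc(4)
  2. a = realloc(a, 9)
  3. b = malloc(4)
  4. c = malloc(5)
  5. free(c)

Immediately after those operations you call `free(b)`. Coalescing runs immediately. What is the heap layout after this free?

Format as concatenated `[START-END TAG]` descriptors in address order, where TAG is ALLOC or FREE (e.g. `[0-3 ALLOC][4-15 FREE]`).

Answer: [0-8 ALLOC][9-31 FREE]

Derivation:
Op 1: a = malloc(4) -> a = 0; heap: [0-3 ALLOC][4-31 FREE]
Op 2: a = realloc(a, 9) -> a = 0; heap: [0-8 ALLOC][9-31 FREE]
Op 3: b = malloc(4) -> b = 9; heap: [0-8 ALLOC][9-12 ALLOC][13-31 FREE]
Op 4: c = malloc(5) -> c = 13; heap: [0-8 ALLOC][9-12 ALLOC][13-17 ALLOC][18-31 FREE]
Op 5: free(c) -> (freed c); heap: [0-8 ALLOC][9-12 ALLOC][13-31 FREE]
free(b): b = 9 -> block [9-12 ALLOC]; mark free, coalesce with adjacent free neighbors -> [0-8 ALLOC][9-31 FREE]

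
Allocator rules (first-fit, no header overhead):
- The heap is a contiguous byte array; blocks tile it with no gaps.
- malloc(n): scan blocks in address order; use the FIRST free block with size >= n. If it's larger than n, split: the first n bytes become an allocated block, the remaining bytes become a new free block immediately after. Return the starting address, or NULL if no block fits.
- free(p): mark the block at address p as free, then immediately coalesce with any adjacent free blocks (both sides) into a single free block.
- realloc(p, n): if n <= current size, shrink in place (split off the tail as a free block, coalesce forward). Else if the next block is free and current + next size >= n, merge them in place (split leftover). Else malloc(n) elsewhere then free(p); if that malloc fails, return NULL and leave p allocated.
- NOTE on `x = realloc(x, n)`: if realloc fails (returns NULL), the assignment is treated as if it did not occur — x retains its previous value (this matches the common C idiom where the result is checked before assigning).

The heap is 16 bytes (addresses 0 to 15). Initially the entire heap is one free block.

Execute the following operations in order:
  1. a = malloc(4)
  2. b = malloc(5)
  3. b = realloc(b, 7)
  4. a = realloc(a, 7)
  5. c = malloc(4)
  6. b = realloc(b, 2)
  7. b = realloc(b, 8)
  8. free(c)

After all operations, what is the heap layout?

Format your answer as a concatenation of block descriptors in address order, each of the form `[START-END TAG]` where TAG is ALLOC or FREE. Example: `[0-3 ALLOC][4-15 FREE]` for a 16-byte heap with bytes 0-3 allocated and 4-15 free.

Answer: [0-3 ALLOC][4-5 ALLOC][6-15 FREE]

Derivation:
Op 1: a = malloc(4) -> a = 0; heap: [0-3 ALLOC][4-15 FREE]
Op 2: b = malloc(5) -> b = 4; heap: [0-3 ALLOC][4-8 ALLOC][9-15 FREE]
Op 3: b = realloc(b, 7) -> b = 4; heap: [0-3 ALLOC][4-10 ALLOC][11-15 FREE]
Op 4: a = realloc(a, 7) -> NULL (a unchanged); heap: [0-3 ALLOC][4-10 ALLOC][11-15 FREE]
Op 5: c = malloc(4) -> c = 11; heap: [0-3 ALLOC][4-10 ALLOC][11-14 ALLOC][15-15 FREE]
Op 6: b = realloc(b, 2) -> b = 4; heap: [0-3 ALLOC][4-5 ALLOC][6-10 FREE][11-14 ALLOC][15-15 FREE]
Op 7: b = realloc(b, 8) -> NULL (b unchanged); heap: [0-3 ALLOC][4-5 ALLOC][6-10 FREE][11-14 ALLOC][15-15 FREE]
Op 8: free(c) -> (freed c); heap: [0-3 ALLOC][4-5 ALLOC][6-15 FREE]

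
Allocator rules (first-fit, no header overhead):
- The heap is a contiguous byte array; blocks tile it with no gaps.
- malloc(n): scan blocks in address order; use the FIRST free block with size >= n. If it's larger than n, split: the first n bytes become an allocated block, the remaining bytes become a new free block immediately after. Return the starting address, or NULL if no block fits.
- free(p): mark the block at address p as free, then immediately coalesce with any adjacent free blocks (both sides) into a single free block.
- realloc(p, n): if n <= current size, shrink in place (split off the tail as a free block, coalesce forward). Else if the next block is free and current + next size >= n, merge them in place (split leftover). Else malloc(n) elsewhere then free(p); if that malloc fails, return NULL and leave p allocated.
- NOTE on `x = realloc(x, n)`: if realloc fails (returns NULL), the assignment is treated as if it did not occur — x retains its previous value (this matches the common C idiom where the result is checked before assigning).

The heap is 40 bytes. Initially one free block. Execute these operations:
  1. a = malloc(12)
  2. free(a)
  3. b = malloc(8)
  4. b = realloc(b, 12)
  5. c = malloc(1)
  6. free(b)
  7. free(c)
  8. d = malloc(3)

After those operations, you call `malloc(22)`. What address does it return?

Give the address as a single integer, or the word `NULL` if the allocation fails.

Answer: 3

Derivation:
Op 1: a = malloc(12) -> a = 0; heap: [0-11 ALLOC][12-39 FREE]
Op 2: free(a) -> (freed a); heap: [0-39 FREE]
Op 3: b = malloc(8) -> b = 0; heap: [0-7 ALLOC][8-39 FREE]
Op 4: b = realloc(b, 12) -> b = 0; heap: [0-11 ALLOC][12-39 FREE]
Op 5: c = malloc(1) -> c = 12; heap: [0-11 ALLOC][12-12 ALLOC][13-39 FREE]
Op 6: free(b) -> (freed b); heap: [0-11 FREE][12-12 ALLOC][13-39 FREE]
Op 7: free(c) -> (freed c); heap: [0-39 FREE]
Op 8: d = malloc(3) -> d = 0; heap: [0-2 ALLOC][3-39 FREE]
malloc(22): first-fit scan over [0-2 ALLOC][3-39 FREE] -> 3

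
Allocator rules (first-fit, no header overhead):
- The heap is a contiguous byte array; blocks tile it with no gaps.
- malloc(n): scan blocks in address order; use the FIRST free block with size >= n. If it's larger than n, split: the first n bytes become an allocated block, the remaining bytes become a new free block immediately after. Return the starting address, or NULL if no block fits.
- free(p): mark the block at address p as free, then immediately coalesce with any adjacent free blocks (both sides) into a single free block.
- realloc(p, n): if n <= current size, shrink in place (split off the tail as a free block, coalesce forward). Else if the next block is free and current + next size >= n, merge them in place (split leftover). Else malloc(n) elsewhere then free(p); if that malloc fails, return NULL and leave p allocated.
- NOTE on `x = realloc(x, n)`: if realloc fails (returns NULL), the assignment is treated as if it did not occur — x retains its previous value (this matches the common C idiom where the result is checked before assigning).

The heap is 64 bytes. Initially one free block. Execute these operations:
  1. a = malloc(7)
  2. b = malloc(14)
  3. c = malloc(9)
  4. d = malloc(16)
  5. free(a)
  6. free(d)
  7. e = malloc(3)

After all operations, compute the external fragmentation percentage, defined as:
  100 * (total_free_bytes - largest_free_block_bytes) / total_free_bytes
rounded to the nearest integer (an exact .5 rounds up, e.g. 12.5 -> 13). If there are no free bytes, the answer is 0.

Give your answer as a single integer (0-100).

Op 1: a = malloc(7) -> a = 0; heap: [0-6 ALLOC][7-63 FREE]
Op 2: b = malloc(14) -> b = 7; heap: [0-6 ALLOC][7-20 ALLOC][21-63 FREE]
Op 3: c = malloc(9) -> c = 21; heap: [0-6 ALLOC][7-20 ALLOC][21-29 ALLOC][30-63 FREE]
Op 4: d = malloc(16) -> d = 30; heap: [0-6 ALLOC][7-20 ALLOC][21-29 ALLOC][30-45 ALLOC][46-63 FREE]
Op 5: free(a) -> (freed a); heap: [0-6 FREE][7-20 ALLOC][21-29 ALLOC][30-45 ALLOC][46-63 FREE]
Op 6: free(d) -> (freed d); heap: [0-6 FREE][7-20 ALLOC][21-29 ALLOC][30-63 FREE]
Op 7: e = malloc(3) -> e = 0; heap: [0-2 ALLOC][3-6 FREE][7-20 ALLOC][21-29 ALLOC][30-63 FREE]
Free blocks: [4 34] total_free=38 largest=34 -> 100*(38-34)/38 = 400/38 ≈ 10.526 -> rounds to 11

Answer: 11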